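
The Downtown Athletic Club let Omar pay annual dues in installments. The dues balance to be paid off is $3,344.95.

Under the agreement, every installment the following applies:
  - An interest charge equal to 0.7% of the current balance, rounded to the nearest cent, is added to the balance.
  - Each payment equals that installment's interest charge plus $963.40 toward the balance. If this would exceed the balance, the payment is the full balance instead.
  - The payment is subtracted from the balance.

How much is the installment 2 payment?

$980.07

# | Opening | Interest | Payment | End bal
1 | $3,344.95 | $23.41 | $986.81 | $2,381.55
2 | $2,381.55 | $16.67 | $980.07 | $1,418.15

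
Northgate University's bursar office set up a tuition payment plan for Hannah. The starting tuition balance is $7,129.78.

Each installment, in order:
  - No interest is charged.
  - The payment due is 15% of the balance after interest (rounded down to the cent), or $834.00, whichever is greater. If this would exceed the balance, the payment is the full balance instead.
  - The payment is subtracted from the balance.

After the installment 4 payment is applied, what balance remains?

# | Opening | Payment | End bal
1 | $7,129.78 | $1,069.46 | $6,060.32
2 | $6,060.32 | $909.04 | $5,151.28
3 | $5,151.28 | $834.00 | $4,317.28
4 | $4,317.28 | $834.00 | $3,483.28

$3,483.28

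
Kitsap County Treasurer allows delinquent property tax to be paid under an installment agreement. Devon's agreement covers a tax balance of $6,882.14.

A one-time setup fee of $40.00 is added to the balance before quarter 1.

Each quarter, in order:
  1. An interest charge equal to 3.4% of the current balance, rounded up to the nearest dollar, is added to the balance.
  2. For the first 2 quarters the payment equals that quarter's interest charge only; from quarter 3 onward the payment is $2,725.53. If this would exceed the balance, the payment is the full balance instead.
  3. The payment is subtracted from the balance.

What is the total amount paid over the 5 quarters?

$7,845.14

Quarter 1: $6,922.14 +$236.00 interest = $7,158.14; pay $236.00 → $6,922.14
Quarter 2: $6,922.14 +$236.00 interest = $7,158.14; pay $236.00 → $6,922.14
Quarter 3: $6,922.14 +$236.00 interest = $7,158.14; pay $2,725.53 → $4,432.61
Quarter 4: $4,432.61 +$151.00 interest = $4,583.61; pay $2,725.53 → $1,858.08
Quarter 5: $1,858.08 +$64.00 interest = $1,922.08; pay $1,922.08 → $0.00
Total paid: $7,845.14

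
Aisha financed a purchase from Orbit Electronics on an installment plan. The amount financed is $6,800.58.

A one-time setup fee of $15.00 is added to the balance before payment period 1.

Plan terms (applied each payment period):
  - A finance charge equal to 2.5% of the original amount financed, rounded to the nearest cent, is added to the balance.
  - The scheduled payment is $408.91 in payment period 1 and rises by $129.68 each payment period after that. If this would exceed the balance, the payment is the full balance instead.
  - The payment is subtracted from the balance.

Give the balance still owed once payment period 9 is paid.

$0.00

Payment period 1: opening $6,815.58; interest $170.01 → $6,985.59; payment $408.91; balance $6,576.68
Payment period 2: opening $6,576.68; interest $170.01 → $6,746.69; payment $538.59; balance $6,208.10
Payment period 3: opening $6,208.10; interest $170.01 → $6,378.11; payment $668.27; balance $5,709.84
Payment period 4: opening $5,709.84; interest $170.01 → $5,879.85; payment $797.95; balance $5,081.90
Payment period 5: opening $5,081.90; interest $170.01 → $5,251.91; payment $927.63; balance $4,324.28
Payment period 6: opening $4,324.28; interest $170.01 → $4,494.29; payment $1,057.31; balance $3,436.98
Payment period 7: opening $3,436.98; interest $170.01 → $3,606.99; payment $1,186.99; balance $2,420.00
Payment period 8: opening $2,420.00; interest $170.01 → $2,590.01; payment $1,316.67; balance $1,273.34
Payment period 9: opening $1,273.34; interest $170.01 → $1,443.35; payment $1,443.35; balance $0.00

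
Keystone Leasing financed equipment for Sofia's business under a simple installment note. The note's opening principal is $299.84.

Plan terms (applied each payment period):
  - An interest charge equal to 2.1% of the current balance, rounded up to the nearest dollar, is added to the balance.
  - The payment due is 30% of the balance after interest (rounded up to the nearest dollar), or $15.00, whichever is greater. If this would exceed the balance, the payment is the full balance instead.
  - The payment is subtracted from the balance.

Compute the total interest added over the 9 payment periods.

$26.00

# | Opening | Interest | Payment | End bal
1 | $299.84 | $7.00 | $93.00 | $213.84
2 | $213.84 | $5.00 | $66.00 | $152.84
3 | $152.84 | $4.00 | $48.00 | $108.84
4 | $108.84 | $3.00 | $34.00 | $77.84
5 | $77.84 | $2.00 | $24.00 | $55.84
6 | $55.84 | $2.00 | $18.00 | $39.84
7 | $39.84 | $1.00 | $15.00 | $25.84
8 | $25.84 | $1.00 | $15.00 | $11.84
9 | $11.84 | $1.00 | $12.84 | $0.00
Total interest: $7.00 + $5.00 + $4.00 + $3.00 + $2.00 + $2.00 + $1.00 + $1.00 + $1.00 = $26.00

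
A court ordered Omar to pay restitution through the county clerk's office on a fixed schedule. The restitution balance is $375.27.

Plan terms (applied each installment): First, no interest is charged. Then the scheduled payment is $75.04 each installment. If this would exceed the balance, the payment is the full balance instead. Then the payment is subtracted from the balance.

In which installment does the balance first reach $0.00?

6

# | Opening | Payment | End bal
1 | $375.27 | $75.04 | $300.23
2 | $300.23 | $75.04 | $225.19
3 | $225.19 | $75.04 | $150.15
4 | $150.15 | $75.04 | $75.11
5 | $75.11 | $75.04 | $0.07
6 | $0.07 | $0.07 | $0.00
Balance reaches $0.00 in installment 6.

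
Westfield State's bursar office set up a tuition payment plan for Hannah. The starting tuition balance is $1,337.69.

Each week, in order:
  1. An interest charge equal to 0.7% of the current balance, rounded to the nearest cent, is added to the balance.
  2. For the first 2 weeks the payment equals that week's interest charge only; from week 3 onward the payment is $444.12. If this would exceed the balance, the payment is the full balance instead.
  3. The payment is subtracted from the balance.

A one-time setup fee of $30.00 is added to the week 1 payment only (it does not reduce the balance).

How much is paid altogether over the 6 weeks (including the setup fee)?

Week 1: $1,337.69 +$9.36 interest = $1,347.05; pay $9.36 (+ $30.00 fee) → $1,337.69
Week 2: $1,337.69 +$9.36 interest = $1,347.05; pay $9.36 → $1,337.69
Week 3: $1,337.69 +$9.36 interest = $1,347.05; pay $444.12 → $902.93
Week 4: $902.93 +$6.32 interest = $909.25; pay $444.12 → $465.13
Week 5: $465.13 +$3.26 interest = $468.39; pay $444.12 → $24.27
Week 6: $24.27 +$0.17 interest = $24.44; pay $24.44 → $0.00
Total paid: $1,405.52

$1,405.52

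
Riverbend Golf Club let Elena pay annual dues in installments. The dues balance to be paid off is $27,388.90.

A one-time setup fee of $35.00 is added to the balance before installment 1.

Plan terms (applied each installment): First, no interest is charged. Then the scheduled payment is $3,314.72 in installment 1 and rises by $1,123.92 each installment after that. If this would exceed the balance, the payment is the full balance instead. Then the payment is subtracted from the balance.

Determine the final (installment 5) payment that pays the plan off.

$7,421.50

Installment 1: opening $27,423.90; payment $3,314.72; balance $24,109.18
Installment 2: opening $24,109.18; payment $4,438.64; balance $19,670.54
Installment 3: opening $19,670.54; payment $5,562.56; balance $14,107.98
Installment 4: opening $14,107.98; payment $6,686.48; balance $7,421.50
Installment 5: opening $7,421.50; payment $7,421.50; balance $0.00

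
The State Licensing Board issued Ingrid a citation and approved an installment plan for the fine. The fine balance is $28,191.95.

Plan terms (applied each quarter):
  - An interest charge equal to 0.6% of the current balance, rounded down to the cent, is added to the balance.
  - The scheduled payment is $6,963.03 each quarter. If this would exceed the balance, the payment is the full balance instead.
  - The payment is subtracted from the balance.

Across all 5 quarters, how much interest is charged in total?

Quarter 1: $28,191.95 +$169.15 interest = $28,361.10; pay $6,963.03 → $21,398.07
Quarter 2: $21,398.07 +$128.38 interest = $21,526.45; pay $6,963.03 → $14,563.42
Quarter 3: $14,563.42 +$87.38 interest = $14,650.80; pay $6,963.03 → $7,687.77
Quarter 4: $7,687.77 +$46.12 interest = $7,733.89; pay $6,963.03 → $770.86
Quarter 5: $770.86 +$4.62 interest = $775.48; pay $775.48 → $0.00
Total interest: $169.15 + $128.38 + $87.38 + $46.12 + $4.62 = $435.65

$435.65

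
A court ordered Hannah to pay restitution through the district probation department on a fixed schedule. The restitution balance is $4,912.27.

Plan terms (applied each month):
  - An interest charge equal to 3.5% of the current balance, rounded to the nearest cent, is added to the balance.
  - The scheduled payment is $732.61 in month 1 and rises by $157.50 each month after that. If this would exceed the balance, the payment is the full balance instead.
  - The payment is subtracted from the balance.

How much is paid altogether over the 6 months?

Month 1: opening $4,912.27; interest $171.93 → $5,084.20; payment $732.61; balance $4,351.59
Month 2: opening $4,351.59; interest $152.31 → $4,503.90; payment $890.11; balance $3,613.79
Month 3: opening $3,613.79; interest $126.48 → $3,740.27; payment $1,047.61; balance $2,692.66
Month 4: opening $2,692.66; interest $94.24 → $2,786.90; payment $1,205.11; balance $1,581.79
Month 5: opening $1,581.79; interest $55.36 → $1,637.15; payment $1,362.61; balance $274.54
Month 6: opening $274.54; interest $9.61 → $284.15; payment $284.15; balance $0.00
Total paid: $5,522.20

$5,522.20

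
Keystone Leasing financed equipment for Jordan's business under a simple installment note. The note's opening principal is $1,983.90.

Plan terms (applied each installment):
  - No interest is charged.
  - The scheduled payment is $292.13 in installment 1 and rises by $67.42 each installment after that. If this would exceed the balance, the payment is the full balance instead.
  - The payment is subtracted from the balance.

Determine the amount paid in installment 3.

$426.97

Installment 1: opening $1,983.90; payment $292.13; balance $1,691.77
Installment 2: opening $1,691.77; payment $359.55; balance $1,332.22
Installment 3: opening $1,332.22; payment $426.97; balance $905.25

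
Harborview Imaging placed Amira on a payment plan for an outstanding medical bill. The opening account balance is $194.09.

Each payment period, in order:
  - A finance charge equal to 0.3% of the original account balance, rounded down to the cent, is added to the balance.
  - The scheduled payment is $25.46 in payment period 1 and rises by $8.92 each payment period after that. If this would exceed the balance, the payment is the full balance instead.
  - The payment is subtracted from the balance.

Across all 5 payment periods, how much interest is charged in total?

Payment period 1: $194.09 +$0.58 interest = $194.67; pay $25.46 → $169.21
Payment period 2: $169.21 +$0.58 interest = $169.79; pay $34.38 → $135.41
Payment period 3: $135.41 +$0.58 interest = $135.99; pay $43.30 → $92.69
Payment period 4: $92.69 +$0.58 interest = $93.27; pay $52.22 → $41.05
Payment period 5: $41.05 +$0.58 interest = $41.63; pay $41.63 → $0.00
Total interest: $0.58 + $0.58 + $0.58 + $0.58 + $0.58 = $2.90

$2.90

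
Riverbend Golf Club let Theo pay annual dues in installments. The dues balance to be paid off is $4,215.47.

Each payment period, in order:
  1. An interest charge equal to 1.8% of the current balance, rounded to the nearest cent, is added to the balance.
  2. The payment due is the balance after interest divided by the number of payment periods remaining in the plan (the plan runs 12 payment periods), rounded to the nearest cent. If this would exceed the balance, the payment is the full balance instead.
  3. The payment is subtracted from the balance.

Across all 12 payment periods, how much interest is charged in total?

$527.28

Payment period 1: $4,215.47 +$75.88 interest = $4,291.35; pay $357.61 → $3,933.74
Payment period 2: $3,933.74 +$70.81 interest = $4,004.55; pay $364.05 → $3,640.50
Payment period 3: $3,640.50 +$65.53 interest = $3,706.03; pay $370.60 → $3,335.43
Payment period 4: $3,335.43 +$60.04 interest = $3,395.47; pay $377.27 → $3,018.20
Payment period 5: $3,018.20 +$54.33 interest = $3,072.53; pay $384.07 → $2,688.46
Payment period 6: $2,688.46 +$48.39 interest = $2,736.85; pay $390.98 → $2,345.87
Payment period 7: $2,345.87 +$42.23 interest = $2,388.10; pay $398.02 → $1,990.08
Payment period 8: $1,990.08 +$35.82 interest = $2,025.90; pay $405.18 → $1,620.72
Payment period 9: $1,620.72 +$29.17 interest = $1,649.89; pay $412.47 → $1,237.42
Payment period 10: $1,237.42 +$22.27 interest = $1,259.69; pay $419.90 → $839.79
Payment period 11: $839.79 +$15.12 interest = $854.91; pay $427.46 → $427.45
Payment period 12: $427.45 +$7.69 interest = $435.14; pay $435.14 → $0.00
Total interest: $75.88 + $70.81 + $65.53 + $60.04 + $54.33 + $48.39 + $42.23 + $35.82 + $29.17 + $22.27 + $15.12 + $7.69 = $527.28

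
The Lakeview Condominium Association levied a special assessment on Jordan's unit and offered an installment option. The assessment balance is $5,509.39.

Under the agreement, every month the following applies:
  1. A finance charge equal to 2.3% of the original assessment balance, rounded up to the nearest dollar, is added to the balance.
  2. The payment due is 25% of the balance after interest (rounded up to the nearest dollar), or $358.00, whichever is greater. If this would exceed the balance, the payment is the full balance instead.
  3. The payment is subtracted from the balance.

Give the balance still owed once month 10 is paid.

$368.39

Month 1: opening $5,509.39; interest $127.00 → $5,636.39; payment $1,410.00; balance $4,226.39
Month 2: opening $4,226.39; interest $127.00 → $4,353.39; payment $1,089.00; balance $3,264.39
Month 3: opening $3,264.39; interest $127.00 → $3,391.39; payment $848.00; balance $2,543.39
Month 4: opening $2,543.39; interest $127.00 → $2,670.39; payment $668.00; balance $2,002.39
Month 5: opening $2,002.39; interest $127.00 → $2,129.39; payment $533.00; balance $1,596.39
Month 6: opening $1,596.39; interest $127.00 → $1,723.39; payment $431.00; balance $1,292.39
Month 7: opening $1,292.39; interest $127.00 → $1,419.39; payment $358.00; balance $1,061.39
Month 8: opening $1,061.39; interest $127.00 → $1,188.39; payment $358.00; balance $830.39
Month 9: opening $830.39; interest $127.00 → $957.39; payment $358.00; balance $599.39
Month 10: opening $599.39; interest $127.00 → $726.39; payment $358.00; balance $368.39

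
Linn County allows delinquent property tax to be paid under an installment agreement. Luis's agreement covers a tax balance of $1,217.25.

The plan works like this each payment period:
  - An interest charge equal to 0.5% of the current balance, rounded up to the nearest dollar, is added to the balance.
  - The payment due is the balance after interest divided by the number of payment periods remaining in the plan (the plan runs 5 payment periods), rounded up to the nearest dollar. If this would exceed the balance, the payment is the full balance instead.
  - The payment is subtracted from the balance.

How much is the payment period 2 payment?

$247.00

Payment period 1: $1,217.25 +$7.00 interest = $1,224.25; pay $245.00 → $979.25
Payment period 2: $979.25 +$5.00 interest = $984.25; pay $247.00 → $737.25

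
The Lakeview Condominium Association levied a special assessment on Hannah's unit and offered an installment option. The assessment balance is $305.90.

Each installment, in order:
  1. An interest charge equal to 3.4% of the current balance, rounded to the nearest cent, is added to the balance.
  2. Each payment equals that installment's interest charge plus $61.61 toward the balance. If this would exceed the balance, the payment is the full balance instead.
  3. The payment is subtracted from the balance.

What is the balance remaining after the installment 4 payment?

Installment 1: opening $305.90; interest $10.40 → $316.30; payment $72.01; balance $244.29
Installment 2: opening $244.29; interest $8.31 → $252.60; payment $69.92; balance $182.68
Installment 3: opening $182.68; interest $6.21 → $188.89; payment $67.82; balance $121.07
Installment 4: opening $121.07; interest $4.12 → $125.19; payment $65.73; balance $59.46

$59.46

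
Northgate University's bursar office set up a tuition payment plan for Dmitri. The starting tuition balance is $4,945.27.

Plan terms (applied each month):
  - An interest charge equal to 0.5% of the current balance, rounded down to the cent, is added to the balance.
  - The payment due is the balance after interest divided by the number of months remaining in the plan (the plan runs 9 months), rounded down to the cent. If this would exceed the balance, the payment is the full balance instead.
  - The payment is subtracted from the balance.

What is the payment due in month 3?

# | Opening | Interest | Payment | End bal
1 | $4,945.27 | $24.72 | $552.22 | $4,417.77
2 | $4,417.77 | $22.08 | $554.98 | $3,884.87
3 | $3,884.87 | $19.42 | $557.75 | $3,346.54

$557.75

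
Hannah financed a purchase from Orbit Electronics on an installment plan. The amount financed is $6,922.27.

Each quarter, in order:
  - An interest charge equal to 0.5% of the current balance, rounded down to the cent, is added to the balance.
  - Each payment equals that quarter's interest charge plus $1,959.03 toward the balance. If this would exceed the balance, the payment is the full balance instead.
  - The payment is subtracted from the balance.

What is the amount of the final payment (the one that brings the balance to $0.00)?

Quarter 1: opening $6,922.27; interest $34.61 → $6,956.88; payment $1,993.64; balance $4,963.24
Quarter 2: opening $4,963.24; interest $24.81 → $4,988.05; payment $1,983.84; balance $3,004.21
Quarter 3: opening $3,004.21; interest $15.02 → $3,019.23; payment $1,974.05; balance $1,045.18
Quarter 4: opening $1,045.18; interest $5.22 → $1,050.40; payment $1,050.40; balance $0.00

$1,050.40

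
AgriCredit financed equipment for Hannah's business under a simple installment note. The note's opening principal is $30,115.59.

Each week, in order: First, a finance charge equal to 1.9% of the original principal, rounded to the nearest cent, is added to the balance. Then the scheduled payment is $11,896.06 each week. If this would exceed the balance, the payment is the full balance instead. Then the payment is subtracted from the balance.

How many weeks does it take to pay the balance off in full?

Week 1: $30,115.59 +$572.20 interest = $30,687.79; pay $11,896.06 → $18,791.73
Week 2: $18,791.73 +$572.20 interest = $19,363.93; pay $11,896.06 → $7,467.87
Week 3: $7,467.87 +$572.20 interest = $8,040.07; pay $8,040.07 → $0.00
Balance reaches $0.00 in week 3.

3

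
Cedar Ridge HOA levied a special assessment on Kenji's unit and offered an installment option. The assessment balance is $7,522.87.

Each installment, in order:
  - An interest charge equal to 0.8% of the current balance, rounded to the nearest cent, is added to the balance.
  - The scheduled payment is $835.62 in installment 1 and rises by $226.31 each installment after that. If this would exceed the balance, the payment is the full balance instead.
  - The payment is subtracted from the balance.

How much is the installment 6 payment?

$1,312.30

# | Opening | Interest | Payment | End bal
1 | $7,522.87 | $60.18 | $835.62 | $6,747.43
2 | $6,747.43 | $53.98 | $1,061.93 | $5,739.48
3 | $5,739.48 | $45.92 | $1,288.24 | $4,497.16
4 | $4,497.16 | $35.98 | $1,514.55 | $3,018.59
5 | $3,018.59 | $24.15 | $1,740.86 | $1,301.88
6 | $1,301.88 | $10.42 | $1,312.30 | $0.00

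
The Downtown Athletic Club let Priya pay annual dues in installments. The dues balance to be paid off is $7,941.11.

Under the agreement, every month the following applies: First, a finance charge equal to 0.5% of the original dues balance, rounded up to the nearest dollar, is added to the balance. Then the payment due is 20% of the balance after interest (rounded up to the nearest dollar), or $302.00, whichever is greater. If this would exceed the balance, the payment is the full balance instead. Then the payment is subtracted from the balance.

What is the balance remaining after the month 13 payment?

# | Opening | Interest | Payment | End bal
1 | $7,941.11 | $40.00 | $1,597.00 | $6,384.11
2 | $6,384.11 | $40.00 | $1,285.00 | $5,139.11
3 | $5,139.11 | $40.00 | $1,036.00 | $4,143.11
4 | $4,143.11 | $40.00 | $837.00 | $3,346.11
5 | $3,346.11 | $40.00 | $678.00 | $2,708.11
6 | $2,708.11 | $40.00 | $550.00 | $2,198.11
7 | $2,198.11 | $40.00 | $448.00 | $1,790.11
8 | $1,790.11 | $40.00 | $367.00 | $1,463.11
9 | $1,463.11 | $40.00 | $302.00 | $1,201.11
10 | $1,201.11 | $40.00 | $302.00 | $939.11
11 | $939.11 | $40.00 | $302.00 | $677.11
12 | $677.11 | $40.00 | $302.00 | $415.11
13 | $415.11 | $40.00 | $302.00 | $153.11

$153.11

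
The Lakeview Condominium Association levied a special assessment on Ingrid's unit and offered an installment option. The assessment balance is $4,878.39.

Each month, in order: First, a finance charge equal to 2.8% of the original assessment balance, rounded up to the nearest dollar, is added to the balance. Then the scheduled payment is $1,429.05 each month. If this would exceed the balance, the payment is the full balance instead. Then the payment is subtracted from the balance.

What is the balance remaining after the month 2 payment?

# | Opening | Interest | Payment | End bal
1 | $4,878.39 | $137.00 | $1,429.05 | $3,586.34
2 | $3,586.34 | $137.00 | $1,429.05 | $2,294.29

$2,294.29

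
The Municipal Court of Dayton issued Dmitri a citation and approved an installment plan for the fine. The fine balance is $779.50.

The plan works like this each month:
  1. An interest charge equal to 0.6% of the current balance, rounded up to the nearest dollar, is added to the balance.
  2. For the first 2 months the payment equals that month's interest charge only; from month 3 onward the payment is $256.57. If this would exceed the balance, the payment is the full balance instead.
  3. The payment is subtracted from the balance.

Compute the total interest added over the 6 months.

$22.00

Month 1: opening $779.50; interest $5.00 → $784.50; payment $5.00; balance $779.50
Month 2: opening $779.50; interest $5.00 → $784.50; payment $5.00; balance $779.50
Month 3: opening $779.50; interest $5.00 → $784.50; payment $256.57; balance $527.93
Month 4: opening $527.93; interest $4.00 → $531.93; payment $256.57; balance $275.36
Month 5: opening $275.36; interest $2.00 → $277.36; payment $256.57; balance $20.79
Month 6: opening $20.79; interest $1.00 → $21.79; payment $21.79; balance $0.00
Total interest: $5.00 + $5.00 + $5.00 + $4.00 + $2.00 + $1.00 = $22.00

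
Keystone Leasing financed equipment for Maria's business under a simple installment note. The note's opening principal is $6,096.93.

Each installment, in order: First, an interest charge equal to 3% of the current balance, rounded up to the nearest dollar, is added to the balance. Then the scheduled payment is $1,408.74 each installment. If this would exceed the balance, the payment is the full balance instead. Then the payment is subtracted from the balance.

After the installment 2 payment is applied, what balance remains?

$3,609.45

# | Opening | Interest | Payment | End bal
1 | $6,096.93 | $183.00 | $1,408.74 | $4,871.19
2 | $4,871.19 | $147.00 | $1,408.74 | $3,609.45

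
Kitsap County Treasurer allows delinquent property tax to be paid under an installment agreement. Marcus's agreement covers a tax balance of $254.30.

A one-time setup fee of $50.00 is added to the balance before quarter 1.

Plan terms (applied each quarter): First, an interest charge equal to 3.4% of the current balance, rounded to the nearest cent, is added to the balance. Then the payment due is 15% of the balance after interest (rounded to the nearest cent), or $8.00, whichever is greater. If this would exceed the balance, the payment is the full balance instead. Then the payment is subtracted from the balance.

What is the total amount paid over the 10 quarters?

$282.53

Quarter 1: opening $304.30; interest $10.35 → $314.65; payment $47.20; balance $267.45
Quarter 2: opening $267.45; interest $9.09 → $276.54; payment $41.48; balance $235.06
Quarter 3: opening $235.06; interest $7.99 → $243.05; payment $36.46; balance $206.59
Quarter 4: opening $206.59; interest $7.02 → $213.61; payment $32.04; balance $181.57
Quarter 5: opening $181.57; interest $6.17 → $187.74; payment $28.16; balance $159.58
Quarter 6: opening $159.58; interest $5.43 → $165.01; payment $24.75; balance $140.26
Quarter 7: opening $140.26; interest $4.77 → $145.03; payment $21.75; balance $123.28
Quarter 8: opening $123.28; interest $4.19 → $127.47; payment $19.12; balance $108.35
Quarter 9: opening $108.35; interest $3.68 → $112.03; payment $16.80; balance $95.23
Quarter 10: opening $95.23; interest $3.24 → $98.47; payment $14.77; balance $83.70
Total paid: $282.53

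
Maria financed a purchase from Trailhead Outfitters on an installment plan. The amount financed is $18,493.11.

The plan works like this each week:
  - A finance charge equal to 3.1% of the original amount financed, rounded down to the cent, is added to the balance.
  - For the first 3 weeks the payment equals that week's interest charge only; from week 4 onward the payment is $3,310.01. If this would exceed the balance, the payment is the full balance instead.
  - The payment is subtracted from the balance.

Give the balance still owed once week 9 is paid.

Week 1: opening $18,493.11; interest $573.28 → $19,066.39; payment $573.28; balance $18,493.11
Week 2: opening $18,493.11; interest $573.28 → $19,066.39; payment $573.28; balance $18,493.11
Week 3: opening $18,493.11; interest $573.28 → $19,066.39; payment $573.28; balance $18,493.11
Week 4: opening $18,493.11; interest $573.28 → $19,066.39; payment $3,310.01; balance $15,756.38
Week 5: opening $15,756.38; interest $573.28 → $16,329.66; payment $3,310.01; balance $13,019.65
Week 6: opening $13,019.65; interest $573.28 → $13,592.93; payment $3,310.01; balance $10,282.92
Week 7: opening $10,282.92; interest $573.28 → $10,856.20; payment $3,310.01; balance $7,546.19
Week 8: opening $7,546.19; interest $573.28 → $8,119.47; payment $3,310.01; balance $4,809.46
Week 9: opening $4,809.46; interest $573.28 → $5,382.74; payment $3,310.01; balance $2,072.73

$2,072.73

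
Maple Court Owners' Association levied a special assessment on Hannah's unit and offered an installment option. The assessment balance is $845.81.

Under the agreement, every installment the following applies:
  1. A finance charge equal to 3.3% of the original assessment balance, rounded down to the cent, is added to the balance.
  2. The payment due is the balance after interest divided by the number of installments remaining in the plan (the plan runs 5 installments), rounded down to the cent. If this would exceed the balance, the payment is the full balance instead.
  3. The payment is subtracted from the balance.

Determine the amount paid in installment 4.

# | Opening | Interest | Payment | End bal
1 | $845.81 | $27.91 | $174.74 | $698.98
2 | $698.98 | $27.91 | $181.72 | $545.17
3 | $545.17 | $27.91 | $191.02 | $382.06
4 | $382.06 | $27.91 | $204.98 | $204.99

$204.98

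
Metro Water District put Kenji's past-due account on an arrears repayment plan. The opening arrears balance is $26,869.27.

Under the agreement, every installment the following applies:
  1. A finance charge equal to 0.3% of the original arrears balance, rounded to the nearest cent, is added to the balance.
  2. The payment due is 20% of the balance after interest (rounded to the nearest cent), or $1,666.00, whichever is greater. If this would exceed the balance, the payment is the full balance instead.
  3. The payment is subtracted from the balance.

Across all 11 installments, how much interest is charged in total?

$886.71

Installment 1: $26,869.27 +$80.61 interest = $26,949.88; pay $5,389.98 → $21,559.90
Installment 2: $21,559.90 +$80.61 interest = $21,640.51; pay $4,328.10 → $17,312.41
Installment 3: $17,312.41 +$80.61 interest = $17,393.02; pay $3,478.60 → $13,914.42
Installment 4: $13,914.42 +$80.61 interest = $13,995.03; pay $2,799.01 → $11,196.02
Installment 5: $11,196.02 +$80.61 interest = $11,276.63; pay $2,255.33 → $9,021.30
Installment 6: $9,021.30 +$80.61 interest = $9,101.91; pay $1,820.38 → $7,281.53
Installment 7: $7,281.53 +$80.61 interest = $7,362.14; pay $1,666.00 → $5,696.14
Installment 8: $5,696.14 +$80.61 interest = $5,776.75; pay $1,666.00 → $4,110.75
Installment 9: $4,110.75 +$80.61 interest = $4,191.36; pay $1,666.00 → $2,525.36
Installment 10: $2,525.36 +$80.61 interest = $2,605.97; pay $1,666.00 → $939.97
Installment 11: $939.97 +$80.61 interest = $1,020.58; pay $1,020.58 → $0.00
Total interest: $80.61 + $80.61 + $80.61 + $80.61 + $80.61 + $80.61 + $80.61 + $80.61 + $80.61 + $80.61 + $80.61 = $886.71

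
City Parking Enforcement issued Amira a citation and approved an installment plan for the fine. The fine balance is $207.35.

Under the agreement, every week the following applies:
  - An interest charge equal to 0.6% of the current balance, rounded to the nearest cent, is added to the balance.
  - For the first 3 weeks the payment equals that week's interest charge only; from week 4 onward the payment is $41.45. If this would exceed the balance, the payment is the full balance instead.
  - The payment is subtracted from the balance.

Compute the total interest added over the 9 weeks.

Week 1: $207.35 +$1.24 interest = $208.59; pay $1.24 → $207.35
Week 2: $207.35 +$1.24 interest = $208.59; pay $1.24 → $207.35
Week 3: $207.35 +$1.24 interest = $208.59; pay $1.24 → $207.35
Week 4: $207.35 +$1.24 interest = $208.59; pay $41.45 → $167.14
Week 5: $167.14 +$1.00 interest = $168.14; pay $41.45 → $126.69
Week 6: $126.69 +$0.76 interest = $127.45; pay $41.45 → $86.00
Week 7: $86.00 +$0.52 interest = $86.52; pay $41.45 → $45.07
Week 8: $45.07 +$0.27 interest = $45.34; pay $41.45 → $3.89
Week 9: $3.89 +$0.02 interest = $3.91; pay $3.91 → $0.00
Total interest: $1.24 + $1.24 + $1.24 + $1.24 + $1.00 + $0.76 + $0.52 + $0.27 + $0.02 = $7.53

$7.53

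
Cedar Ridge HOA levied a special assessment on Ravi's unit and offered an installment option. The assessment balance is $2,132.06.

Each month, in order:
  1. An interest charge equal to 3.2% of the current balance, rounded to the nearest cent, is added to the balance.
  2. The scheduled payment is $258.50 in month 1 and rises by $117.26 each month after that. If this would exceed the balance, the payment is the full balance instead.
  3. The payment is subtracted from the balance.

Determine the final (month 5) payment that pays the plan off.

Month 1: opening $2,132.06; interest $68.23 → $2,200.29; payment $258.50; balance $1,941.79
Month 2: opening $1,941.79; interest $62.14 → $2,003.93; payment $375.76; balance $1,628.17
Month 3: opening $1,628.17; interest $52.10 → $1,680.27; payment $493.02; balance $1,187.25
Month 4: opening $1,187.25; interest $37.99 → $1,225.24; payment $610.28; balance $614.96
Month 5: opening $614.96; interest $19.68 → $634.64; payment $634.64; balance $0.00

$634.64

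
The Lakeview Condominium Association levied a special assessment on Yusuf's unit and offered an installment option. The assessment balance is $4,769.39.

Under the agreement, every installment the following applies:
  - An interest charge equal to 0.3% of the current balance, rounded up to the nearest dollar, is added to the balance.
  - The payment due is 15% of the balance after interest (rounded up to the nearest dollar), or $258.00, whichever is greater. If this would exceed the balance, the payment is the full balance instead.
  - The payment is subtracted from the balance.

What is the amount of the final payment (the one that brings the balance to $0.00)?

$33.39

Installment 1: $4,769.39 +$15.00 interest = $4,784.39; pay $718.00 → $4,066.39
Installment 2: $4,066.39 +$13.00 interest = $4,079.39; pay $612.00 → $3,467.39
Installment 3: $3,467.39 +$11.00 interest = $3,478.39; pay $522.00 → $2,956.39
Installment 4: $2,956.39 +$9.00 interest = $2,965.39; pay $445.00 → $2,520.39
Installment 5: $2,520.39 +$8.00 interest = $2,528.39; pay $380.00 → $2,148.39
Installment 6: $2,148.39 +$7.00 interest = $2,155.39; pay $324.00 → $1,831.39
Installment 7: $1,831.39 +$6.00 interest = $1,837.39; pay $276.00 → $1,561.39
Installment 8: $1,561.39 +$5.00 interest = $1,566.39; pay $258.00 → $1,308.39
Installment 9: $1,308.39 +$4.00 interest = $1,312.39; pay $258.00 → $1,054.39
Installment 10: $1,054.39 +$4.00 interest = $1,058.39; pay $258.00 → $800.39
Installment 11: $800.39 +$3.00 interest = $803.39; pay $258.00 → $545.39
Installment 12: $545.39 +$2.00 interest = $547.39; pay $258.00 → $289.39
Installment 13: $289.39 +$1.00 interest = $290.39; pay $258.00 → $32.39
Installment 14: $32.39 +$1.00 interest = $33.39; pay $33.39 → $0.00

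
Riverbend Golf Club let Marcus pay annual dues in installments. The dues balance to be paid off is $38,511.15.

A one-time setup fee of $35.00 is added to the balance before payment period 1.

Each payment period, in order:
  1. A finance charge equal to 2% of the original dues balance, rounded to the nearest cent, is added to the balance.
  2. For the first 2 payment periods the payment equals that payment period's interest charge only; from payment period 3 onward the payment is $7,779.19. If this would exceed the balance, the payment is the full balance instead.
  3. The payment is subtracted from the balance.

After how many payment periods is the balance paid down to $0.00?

8

Payment period 1: opening $38,546.15; interest $770.22 → $39,316.37; payment $770.22; balance $38,546.15
Payment period 2: opening $38,546.15; interest $770.22 → $39,316.37; payment $770.22; balance $38,546.15
Payment period 3: opening $38,546.15; interest $770.22 → $39,316.37; payment $7,779.19; balance $31,537.18
Payment period 4: opening $31,537.18; interest $770.22 → $32,307.40; payment $7,779.19; balance $24,528.21
Payment period 5: opening $24,528.21; interest $770.22 → $25,298.43; payment $7,779.19; balance $17,519.24
Payment period 6: opening $17,519.24; interest $770.22 → $18,289.46; payment $7,779.19; balance $10,510.27
Payment period 7: opening $10,510.27; interest $770.22 → $11,280.49; payment $7,779.19; balance $3,501.30
Payment period 8: opening $3,501.30; interest $770.22 → $4,271.52; payment $4,271.52; balance $0.00
Balance reaches $0.00 in payment period 8.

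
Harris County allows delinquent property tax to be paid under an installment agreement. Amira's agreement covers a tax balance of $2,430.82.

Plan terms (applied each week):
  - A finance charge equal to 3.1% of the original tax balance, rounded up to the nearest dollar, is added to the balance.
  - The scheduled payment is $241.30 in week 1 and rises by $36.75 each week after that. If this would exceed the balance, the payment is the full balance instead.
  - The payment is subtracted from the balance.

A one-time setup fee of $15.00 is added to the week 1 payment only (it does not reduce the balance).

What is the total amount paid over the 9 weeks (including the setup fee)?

Week 1: opening $2,430.82; interest $76.00 → $2,506.82; payment $241.30 (+ $15.00 fee); balance $2,265.52
Week 2: opening $2,265.52; interest $76.00 → $2,341.52; payment $278.05; balance $2,063.47
Week 3: opening $2,063.47; interest $76.00 → $2,139.47; payment $314.80; balance $1,824.67
Week 4: opening $1,824.67; interest $76.00 → $1,900.67; payment $351.55; balance $1,549.12
Week 5: opening $1,549.12; interest $76.00 → $1,625.12; payment $388.30; balance $1,236.82
Week 6: opening $1,236.82; interest $76.00 → $1,312.82; payment $425.05; balance $887.77
Week 7: opening $887.77; interest $76.00 → $963.77; payment $461.80; balance $501.97
Week 8: opening $501.97; interest $76.00 → $577.97; payment $498.55; balance $79.42
Week 9: opening $79.42; interest $76.00 → $155.42; payment $155.42; balance $0.00
Total paid: $3,129.82

$3,129.82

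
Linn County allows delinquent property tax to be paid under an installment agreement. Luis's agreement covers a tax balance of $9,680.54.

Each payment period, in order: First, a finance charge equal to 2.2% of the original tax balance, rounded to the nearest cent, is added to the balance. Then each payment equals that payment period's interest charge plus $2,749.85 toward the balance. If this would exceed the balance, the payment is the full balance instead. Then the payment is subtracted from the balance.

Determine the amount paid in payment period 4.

Payment period 1: opening $9,680.54; interest $212.97 → $9,893.51; payment $2,962.82; balance $6,930.69
Payment period 2: opening $6,930.69; interest $212.97 → $7,143.66; payment $2,962.82; balance $4,180.84
Payment period 3: opening $4,180.84; interest $212.97 → $4,393.81; payment $2,962.82; balance $1,430.99
Payment period 4: opening $1,430.99; interest $212.97 → $1,643.96; payment $1,643.96; balance $0.00

$1,643.96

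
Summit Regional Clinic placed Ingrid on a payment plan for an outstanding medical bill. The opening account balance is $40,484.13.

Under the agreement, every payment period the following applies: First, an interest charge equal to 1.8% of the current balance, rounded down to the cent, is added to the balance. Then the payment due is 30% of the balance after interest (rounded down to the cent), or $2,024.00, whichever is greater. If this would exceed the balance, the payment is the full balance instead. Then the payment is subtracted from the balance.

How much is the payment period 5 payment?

$3,188.13

# | Opening | Interest | Payment | End bal
1 | $40,484.13 | $728.71 | $12,363.85 | $28,848.99
2 | $28,848.99 | $519.28 | $8,810.48 | $20,557.79
3 | $20,557.79 | $370.04 | $6,278.34 | $14,649.49
4 | $14,649.49 | $263.69 | $4,473.95 | $10,439.23
5 | $10,439.23 | $187.90 | $3,188.13 | $7,439.00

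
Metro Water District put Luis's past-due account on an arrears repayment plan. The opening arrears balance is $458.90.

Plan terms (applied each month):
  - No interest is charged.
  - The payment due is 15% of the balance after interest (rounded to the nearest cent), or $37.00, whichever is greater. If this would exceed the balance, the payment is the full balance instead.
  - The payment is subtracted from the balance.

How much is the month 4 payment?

$42.27

Month 1: opening $458.90; payment $68.84; balance $390.06
Month 2: opening $390.06; payment $58.51; balance $331.55
Month 3: opening $331.55; payment $49.73; balance $281.82
Month 4: opening $281.82; payment $42.27; balance $239.55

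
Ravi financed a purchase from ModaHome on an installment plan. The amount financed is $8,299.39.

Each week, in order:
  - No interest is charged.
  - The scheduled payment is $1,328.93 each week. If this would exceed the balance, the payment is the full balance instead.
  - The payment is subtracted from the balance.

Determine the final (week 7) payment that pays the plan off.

$325.81

Week 1: $8,299.39 − $1,328.93 → $6,970.46
Week 2: $6,970.46 − $1,328.93 → $5,641.53
Week 3: $5,641.53 − $1,328.93 → $4,312.60
Week 4: $4,312.60 − $1,328.93 → $2,983.67
Week 5: $2,983.67 − $1,328.93 → $1,654.74
Week 6: $1,654.74 − $1,328.93 → $325.81
Week 7: $325.81 − $325.81 → $0.00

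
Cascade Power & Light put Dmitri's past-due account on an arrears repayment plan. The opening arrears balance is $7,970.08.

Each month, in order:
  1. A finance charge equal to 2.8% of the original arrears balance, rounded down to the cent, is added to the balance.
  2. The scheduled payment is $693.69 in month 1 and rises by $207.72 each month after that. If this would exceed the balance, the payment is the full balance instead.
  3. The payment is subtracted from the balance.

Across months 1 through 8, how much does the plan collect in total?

Month 1: $7,970.08 +$223.16 interest = $8,193.24; pay $693.69 → $7,499.55
Month 2: $7,499.55 +$223.16 interest = $7,722.71; pay $901.41 → $6,821.30
Month 3: $6,821.30 +$223.16 interest = $7,044.46; pay $1,109.13 → $5,935.33
Month 4: $5,935.33 +$223.16 interest = $6,158.49; pay $1,316.85 → $4,841.64
Month 5: $4,841.64 +$223.16 interest = $5,064.80; pay $1,524.57 → $3,540.23
Month 6: $3,540.23 +$223.16 interest = $3,763.39; pay $1,732.29 → $2,031.10
Month 7: $2,031.10 +$223.16 interest = $2,254.26; pay $1,940.01 → $314.25
Month 8: $314.25 +$223.16 interest = $537.41; pay $537.41 → $0.00
Total paid: $9,755.36

$9,755.36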